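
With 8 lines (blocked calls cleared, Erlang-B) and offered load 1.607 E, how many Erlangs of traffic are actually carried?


B(8,1.607) = 0.0002212 (Erlang-B)
Carried load = a(1 − B) = 1.607·(1 − 0.0002212) = 1.607·0.999779 = 1.6066 E

Final: 1.6066 Erlangs


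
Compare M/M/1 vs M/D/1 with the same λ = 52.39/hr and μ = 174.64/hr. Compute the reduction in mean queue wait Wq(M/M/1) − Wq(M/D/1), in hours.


ρ = 52.39/174.64 = 0.3000
Wq(M/M/1) = ρ/(μ−λ) = 0.3000/122.25 = 0.002454 hr
Wq(M/D/1) = ρ/(2(μ−λ)) = 0.001227 hr
Savings = 0.002454 − 0.001227 = 0.001227 hr

Final: 0.001227 hr


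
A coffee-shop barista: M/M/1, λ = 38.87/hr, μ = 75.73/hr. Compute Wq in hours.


ρ = 38.87/75.73 = 0.5133
Wq = ρ/(μ−λ) = 0.5133/(75.73 − 38.87) = 0.5133/36.86 = 0.01392 hr

Final: 0.01392 hr


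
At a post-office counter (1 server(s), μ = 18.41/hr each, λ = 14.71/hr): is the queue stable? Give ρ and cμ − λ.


Total capacity cμ = 1·18.41 = 18.41/hr
ρ = λ/(cμ) = 14.71/18.41 = 0.7990
Stable ⇔ ρ < 1: YES
Spare capacity = cμ − λ = 18.41 − 14.71 = 3.70/hr

Final: ρ = 0.7990; stable; margin = 3.70/hr


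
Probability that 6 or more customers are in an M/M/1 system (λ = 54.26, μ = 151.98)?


ρ = 54.26/151.98 = 0.3570
P(N ≥ n) = ρ^n = 0.3570^6 = 0.002071

Final: 0.002071


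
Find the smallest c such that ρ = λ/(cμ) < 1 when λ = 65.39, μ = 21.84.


Stability requires cμ > λ ⇔ c > λ/μ.
λ/μ = 65.39/21.84 = 2.9940
Minimum integer c = ⌊2.9940⌋ + 1 = 3
Check: 3·21.84 = 65.52 > 65.39, while 2·21.84 = 43.68 ≤ 65.39

Final: 3 servers


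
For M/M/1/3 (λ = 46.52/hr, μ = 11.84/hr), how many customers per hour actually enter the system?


ρ = 3.9291; P_K = (1−ρ)ρ^3/(1−ρ^4) = 0.748627
λ_eff = λ(1 − P_K) = 46.52·(1 − 0.748627) = 46.52·0.251373 = 11.6939 /hr

Final: 11.6939 /hr


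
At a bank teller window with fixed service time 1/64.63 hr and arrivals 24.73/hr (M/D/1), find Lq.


ρ = 24.73/64.63 = 0.3826
M/D/1: Lq = ρ²/(2(1−ρ)) = 0.1464/(2·0.6174) = 0.11858

Final: 0.11858


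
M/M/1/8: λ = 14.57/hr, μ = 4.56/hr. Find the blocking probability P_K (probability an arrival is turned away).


ρ = λ/μ = 14.57/4.56 = 3.1952
P_K = (1−ρ)ρ^K/(1−ρ^(K+1)) = (-2.1952·10863.197437)/(1 − 34709.821635)
= -23846.624198/-34708.821635 = 0.687048

Final: 0.687048


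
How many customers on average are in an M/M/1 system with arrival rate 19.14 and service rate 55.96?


ρ = λ/μ = 19.14/55.96 = 0.3420
L = ρ/(1−ρ) = 0.3420/(1 − 0.3420) = 0.3420/0.6580 = 0.5198

Final: 0.5198


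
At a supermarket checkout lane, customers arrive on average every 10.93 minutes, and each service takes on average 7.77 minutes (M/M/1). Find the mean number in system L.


λ = 60/10.93 = 5.4895 /hr
μ = 60/7.77 = 7.7220 /hr
ρ = λ/μ = 5.4895/7.7220 = 0.7109
L = ρ/(1−ρ) = 0.7109/0.2891 = 2.4589

Final: 2.4589


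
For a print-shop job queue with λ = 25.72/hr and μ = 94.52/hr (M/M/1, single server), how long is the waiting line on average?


ρ = 25.72/94.52 = 0.2721
Lq = ρ²/(1−ρ) = 0.07404/0.7279 = 0.1017

Final: 0.1017


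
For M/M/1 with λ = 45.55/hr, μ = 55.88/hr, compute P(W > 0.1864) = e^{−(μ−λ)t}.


W ~ Exponential(μ−λ) for M/M/1.
μ − λ = 55.88 − 45.55 = 10.3300
P(W > t) = e^{−(μ−λ)t} = e^{−1.9255} = 0.145801

Final: 0.145801


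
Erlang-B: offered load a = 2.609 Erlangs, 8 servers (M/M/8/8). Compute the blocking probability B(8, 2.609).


B(c,a) = (a^c/c!) / Σ_{k=0}^{c} a^k/k!
a^8/8! = 0.053244
Σ terms (k=0..8): 1.00000 + 2.60900 + 3.40344 + 2.95986 + 1.93057 + 1.00737 + 0.43804 + 0.16326 + 0.05324 = 13.564783
B = 0.053244/13.564783 = 0.003925

Final: 0.003925


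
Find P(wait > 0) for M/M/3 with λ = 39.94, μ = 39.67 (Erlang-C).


a = λ/μ = 1.0068; ρ = a/3 = 0.3356
P₀ = 0.361057 (from M/M/c formula)
C(c,a) = [a^c/(c!(1−ρ))]·P₀ = [1.02056/(6·0.6644)]·0.361057
= 0.25601·0.361057 = 0.092434

Final: 0.092434


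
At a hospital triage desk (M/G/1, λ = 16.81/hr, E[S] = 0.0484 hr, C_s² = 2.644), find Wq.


ρ = λ·E[S] = 16.81·0.0484 = 0.8136
E[S²] = E[S]²(1+C_s²) = 0.0484²·(1+2.644) = 0.008536
Wq = λ·E[S²]/(2(1−ρ)) = 16.81·0.008536/(2·0.1864) = 0.38492 hr

Final: 0.38492 hr


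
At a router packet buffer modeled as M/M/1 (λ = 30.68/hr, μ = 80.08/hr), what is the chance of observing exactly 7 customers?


ρ = 30.68/80.08 = 0.3831
P_n = (1−ρ)·ρ^n = (1 − 0.3831)·0.3831^7 = 0.6169·0.001211 = 0.0007473

Final: 0.0007473


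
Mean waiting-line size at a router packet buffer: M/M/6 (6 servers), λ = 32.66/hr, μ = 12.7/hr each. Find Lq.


a = λ/μ = 2.5717; ρ = a/6 = 0.4286
P₀ = 0.075897
Lq = P₀·a^c·ρ / (c!·(1−ρ)²) = 0.075897·289.25093·0.4286/(720·0.32649)
= 0.04003

Final: 0.04003


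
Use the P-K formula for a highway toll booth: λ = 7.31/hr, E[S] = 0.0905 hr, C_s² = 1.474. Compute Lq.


ρ = λ·E[S] = 7.31·0.0905 = 0.6616
Lq = ρ²(1+C_s²)/(2(1−ρ)) = 0.4377·(1+1.474)/(2·0.3384)
= 0.4377·2.4740/0.6769 = 1.59961

Final: 1.59961


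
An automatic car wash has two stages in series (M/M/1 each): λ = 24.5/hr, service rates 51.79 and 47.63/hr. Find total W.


Each node sees arrival rate λ = 24.5/hr (tandem ⇒ throughput preserved).
W₁ = 1/(μ₁−λ) = 1/(51.79−24.5) = 0.03664 hr
W₂ = 1/(μ₂−λ) = 1/(47.63−24.5) = 0.04323 hr
W_total = W₁ + W₂ = 0.03664 + 0.04323 = 0.07988 hr

Final: 0.07988 hr


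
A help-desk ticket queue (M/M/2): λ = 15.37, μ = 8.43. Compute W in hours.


a = 1.8233; ρ = 0.9116; P₀ = 0.046230
Lq = P₀·a^c·ρ/(c!(1−ρ)²) = 8.96907
Wq = Lq/λ = 8.96907/15.37 = 0.58354 hr
W = Wq + 1/μ = 0.58354 + 0.11862 = 0.70217 hr

Final: 0.70217 hr


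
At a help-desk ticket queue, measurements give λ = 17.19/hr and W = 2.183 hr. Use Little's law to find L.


L = λW = 17.19·2.183 = 37.5258

Final: 37.5258


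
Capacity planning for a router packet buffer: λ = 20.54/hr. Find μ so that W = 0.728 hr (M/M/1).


W = 1/(μ−λ) ⇒ μ − λ = 1/W = 1/0.728 = 1.3736
μ = λ + 1/W = 20.54 + 1.3736 = 21.9136 per hr

Final: 21.9136 /hr


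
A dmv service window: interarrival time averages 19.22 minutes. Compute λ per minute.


λ = 1/(interarrival time) in consistent units.
1 minute = 1 min, so λ = 1/19.22 = 0.05203 per minute

Final: 0.05203 /min


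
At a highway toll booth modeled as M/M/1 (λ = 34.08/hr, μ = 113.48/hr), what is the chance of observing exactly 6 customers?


ρ = 34.08/113.48 = 0.3003
P_n = (1−ρ)·ρ^n = (1 − 0.3003)·0.3003^6 = 0.6997·0.0007336 = 0.0005133

Final: 0.0005133


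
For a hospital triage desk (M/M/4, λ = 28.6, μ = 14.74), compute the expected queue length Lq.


a = λ/μ = 1.9403; ρ = a/4 = 0.4851
P₀ = 0.139140
Lq = P₀·a^c·ρ / (c!·(1−ρ)²) = 0.139140·14.17341·0.4851/(24·0.26515)
= 0.15033

Final: 0.15033


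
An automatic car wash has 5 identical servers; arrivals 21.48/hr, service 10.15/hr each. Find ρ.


ρ = λ/(cμ) = 21.48/(5·10.15) = 21.48/50.75 = 0.4233

Final: 0.4233


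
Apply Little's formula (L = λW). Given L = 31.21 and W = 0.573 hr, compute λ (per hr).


λ = L/W = 31.21/0.573 = 54.4677 /hr

Final: 54.4677 /hr


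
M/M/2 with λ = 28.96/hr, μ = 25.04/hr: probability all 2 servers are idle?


a = λ/μ = 28.96/25.04 = 1.1565; ρ = a/c = 0.5783
Σ_{k=0}^{1} a^k/k! (terms k=0..1) = 1.00000 + 1.15655 = 2.15655
Tail: a^2/(2!(1−ρ)) = 1.33761/(2·0.4217) = 1.58587
P₀ = 1/(2.15655 + 1.58587) = 1/3.74242 = 0.267206

Final: 0.267206


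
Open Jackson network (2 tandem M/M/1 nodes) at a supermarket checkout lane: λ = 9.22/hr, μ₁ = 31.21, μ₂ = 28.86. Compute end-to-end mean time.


Each node sees arrival rate λ = 9.22/hr (tandem ⇒ throughput preserved).
W₁ = 1/(μ₁−λ) = 1/(31.21−9.22) = 0.04548 hr
W₂ = 1/(μ₂−λ) = 1/(28.86−9.22) = 0.05092 hr
W_total = W₁ + W₂ = 0.04548 + 0.05092 = 0.09639 hr

Final: 0.09639 hr


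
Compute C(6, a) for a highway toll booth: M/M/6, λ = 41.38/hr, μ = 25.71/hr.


a = λ/μ = 1.6095; ρ = a/6 = 0.2682
P₀ = 0.199912 (from M/M/c formula)
C(c,a) = [a^c/(c!(1−ρ))]·P₀ = [17.38323/(720·0.7318)]·0.199912
= 0.03299·0.199912 = 0.006596

Final: 0.006596


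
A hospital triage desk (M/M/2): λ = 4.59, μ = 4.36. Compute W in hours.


a = 1.0528; ρ = 0.5264; P₀ = 0.310293
Lq = P₀·a^c·ρ/(c!(1−ρ)²) = 0.40348
Wq = Lq/λ = 0.40348/4.59 = 0.08790 hr
W = Wq + 1/μ = 0.08790 + 0.22936 = 0.31726 hr

Final: 0.31726 hr


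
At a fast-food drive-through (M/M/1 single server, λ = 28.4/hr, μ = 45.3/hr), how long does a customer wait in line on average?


ρ = 28.4/45.3 = 0.6269
Wq = ρ/(μ−λ) = 0.6269/(45.3 − 28.4) = 0.6269/16.90 = 0.03710 hr

Final: 0.03710 hr


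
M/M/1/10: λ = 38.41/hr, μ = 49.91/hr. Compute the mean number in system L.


ρ = 38.41/49.91 = 0.7696
L = ρ[1 − (K+1)ρ^K + Kρ^(K+1)] / [(1−ρ)(1−ρ^(K+1))]
Numerator: 0.7696·(1 − 11·0.072873 + 10·0.056082) = 0.584282
Denominator: (0.2304)·(0.943918) = 0.217493
L = 0.584282/0.217493 = 2.6864

Final: 2.6864


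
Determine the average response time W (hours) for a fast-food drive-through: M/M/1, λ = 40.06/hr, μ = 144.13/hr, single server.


W = 1/(μ−λ) = 1/(144.13 − 40.06) = 1/104.07 = 0.009609 hr

Final: 0.009609 hr


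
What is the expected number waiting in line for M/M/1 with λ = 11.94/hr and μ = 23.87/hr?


ρ = 11.94/23.87 = 0.5002
Lq = ρ²/(1−ρ) = 0.2502/0.4998 = 0.5006

Final: 0.5006


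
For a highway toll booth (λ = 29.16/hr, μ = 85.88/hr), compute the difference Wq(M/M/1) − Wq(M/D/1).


ρ = 29.16/85.88 = 0.3395
Wq(M/M/1) = ρ/(μ−λ) = 0.3395/56.72 = 0.005986 hr
Wq(M/D/1) = ρ/(2(μ−λ)) = 0.002993 hr
Savings = 0.005986 − 0.002993 = 0.002993 hr

Final: 0.002993 hr


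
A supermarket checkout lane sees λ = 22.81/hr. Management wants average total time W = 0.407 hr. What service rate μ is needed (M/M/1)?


W = 1/(μ−λ) ⇒ μ − λ = 1/W = 1/0.407 = 2.4570
μ = λ + 1/W = 22.81 + 2.4570 = 25.2670 per hr

Final: 25.2670 /hr


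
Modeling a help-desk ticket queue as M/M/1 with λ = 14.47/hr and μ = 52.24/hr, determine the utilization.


ρ = λ/μ = 14.47/52.24 = 0.2770

Final: 0.2770


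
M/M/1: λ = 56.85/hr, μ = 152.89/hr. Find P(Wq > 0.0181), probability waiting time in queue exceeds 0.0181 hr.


ρ = 56.85/152.89 = 0.3718
P(Wq > t) = ρ·e^{−(μ−λ)t} = 0.3718·e^{−1.7383}
= 0.3718·0.175815 = 0.065374

Final: 0.065374


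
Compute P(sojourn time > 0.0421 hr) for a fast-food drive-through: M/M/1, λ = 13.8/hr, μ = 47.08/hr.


W ~ Exponential(μ−λ) for M/M/1.
μ − λ = 47.08 − 13.8 = 33.2800
P(W > t) = e^{−(μ−λ)t} = e^{−1.4011} = 0.246329

Final: 0.246329


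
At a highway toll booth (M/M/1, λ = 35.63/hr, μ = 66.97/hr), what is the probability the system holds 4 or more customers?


ρ = 35.63/66.97 = 0.5320
P(N ≥ n) = ρ^n = 0.5320^4 = 0.080120

Final: 0.080120


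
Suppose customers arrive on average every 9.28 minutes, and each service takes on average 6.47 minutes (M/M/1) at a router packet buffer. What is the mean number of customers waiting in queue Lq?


λ = 60/9.28 = 6.4655 /hr
μ = 60/6.47 = 9.2736 /hr
ρ = λ/μ = 6.4655/9.2736 = 0.6972
Lq = ρ²/(1−ρ) = 0.4861/0.3028 = 1.6053

Final: 1.6053


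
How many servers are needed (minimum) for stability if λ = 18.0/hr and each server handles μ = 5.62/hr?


Stability requires cμ > λ ⇔ c > λ/μ.
λ/μ = 18.0/5.62 = 3.2028
Minimum integer c = ⌊3.2028⌋ + 1 = 4
Check: 4·5.62 = 22.48 > 18.0, while 3·5.62 = 16.86 ≤ 18.0

Final: 4 servers


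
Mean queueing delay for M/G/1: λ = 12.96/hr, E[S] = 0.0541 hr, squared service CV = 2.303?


ρ = λ·E[S] = 12.96·0.0541 = 0.7011
E[S²] = E[S]²(1+C_s²) = 0.0541²·(1+2.303) = 0.009667
Wq = λ·E[S²]/(2(1−ρ)) = 12.96·0.009667/(2·0.2989) = 0.20961 hr

Final: 0.20961 hr


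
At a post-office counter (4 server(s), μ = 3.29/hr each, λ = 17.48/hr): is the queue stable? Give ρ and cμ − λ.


Total capacity cμ = 4·3.29 = 13.16/hr
ρ = λ/(cμ) = 17.48/13.16 = 1.3283
Stable ⇔ ρ < 1: NO
Spare capacity = cμ − λ = 13.16 − 17.48 = -4.32/hr

Final: ρ = 1.3283; unstable; margin = -4.32/hr


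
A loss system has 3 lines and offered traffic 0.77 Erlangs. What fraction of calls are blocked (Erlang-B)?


B(c,a) = (a^c/c!) / Σ_{k=0}^{c} a^k/k!
a^3/3! = 0.076089
Σ terms (k=0..3): 1.00000 + 0.77000 + 0.29645 + 0.07609 = 2.142539
B = 0.076089/2.142539 = 0.035513

Final: 0.035513


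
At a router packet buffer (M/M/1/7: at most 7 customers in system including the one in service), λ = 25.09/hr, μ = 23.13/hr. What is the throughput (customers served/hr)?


ρ = 1.0847; P_K = (1−ρ)ρ^7/(1−ρ^8) = 0.163317
λ_eff = λ(1 − P_K) = 25.09·(1 − 0.163317) = 25.09·0.836683 = 20.9924 /hr

Final: 20.9924 /hr


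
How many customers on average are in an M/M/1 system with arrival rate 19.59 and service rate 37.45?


ρ = λ/μ = 19.59/37.45 = 0.5231
L = ρ/(1−ρ) = 0.5231/(1 − 0.5231) = 0.5231/0.4769 = 1.0969

Final: 1.0969


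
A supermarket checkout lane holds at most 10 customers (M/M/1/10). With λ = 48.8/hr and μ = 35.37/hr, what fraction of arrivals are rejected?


ρ = λ/μ = 48.8/35.37 = 1.3797
P_K = (1−ρ)ρ^K/(1−ρ^(K+1)) = (-0.3797·24.994682)/(1 − 34.485171)
= -9.490489/-33.485171 = 0.283424

Final: 0.283424


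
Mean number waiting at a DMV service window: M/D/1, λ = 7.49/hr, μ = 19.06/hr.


ρ = 7.49/19.06 = 0.3930
M/D/1: Lq = ρ²/(2(1−ρ)) = 0.1544/(2·0.6070) = 0.12720

Final: 0.12720


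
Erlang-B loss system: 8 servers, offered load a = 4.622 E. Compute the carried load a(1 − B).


B(8,4.622) = 0.053253 (Erlang-B)
Carried load = a(1 − B) = 4.622·(1 − 0.053253) = 4.622·0.946747 = 4.3759 E

Final: 4.3759 Erlangs


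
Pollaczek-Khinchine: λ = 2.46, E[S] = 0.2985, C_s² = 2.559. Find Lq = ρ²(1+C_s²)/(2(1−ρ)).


ρ = λ·E[S] = 2.46·0.2985 = 0.7343
Lq = ρ²(1+C_s²)/(2(1−ρ)) = 0.5392·(1+2.559)/(2·0.2657)
= 0.5392·3.5590/0.5314 = 3.61145

Final: 3.61145


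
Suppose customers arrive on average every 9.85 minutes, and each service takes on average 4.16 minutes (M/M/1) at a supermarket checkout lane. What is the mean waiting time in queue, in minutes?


λ = 60/9.85 = 6.0914 /hr
μ = 60/4.16 = 14.4231 /hr
ρ = λ/μ = 6.0914/14.4231 = 0.4223
Wq = ρ/(μ−λ) = 0.4223/(14.4231−6.0914) = 0.05069 hr
In minutes: 0.05069·60 = 3.041 min

Final: 3.041 min


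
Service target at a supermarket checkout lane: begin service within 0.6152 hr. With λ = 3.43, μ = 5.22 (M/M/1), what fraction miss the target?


ρ = 3.43/5.22 = 0.6571
P(Wq > t) = ρ·e^{−(μ−λ)t} = 0.6571·e^{−1.1012}
= 0.6571·0.332469 = 0.218462

Final: 0.218462


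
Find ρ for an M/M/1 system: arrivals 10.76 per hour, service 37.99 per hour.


ρ = λ/μ = 10.76/37.99 = 0.2832

Final: 0.2832


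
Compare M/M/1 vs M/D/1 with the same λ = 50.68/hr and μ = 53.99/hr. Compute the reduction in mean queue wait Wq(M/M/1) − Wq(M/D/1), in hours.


ρ = 50.68/53.99 = 0.9387
Wq(M/M/1) = ρ/(μ−λ) = 0.9387/3.31 = 0.28359 hr
Wq(M/D/1) = ρ/(2(μ−λ)) = 0.14180 hr
Savings = 0.28359 − 0.14180 = 0.14180 hr

Final: 0.14180 hr


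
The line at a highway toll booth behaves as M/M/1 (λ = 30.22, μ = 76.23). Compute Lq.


ρ = 30.22/76.23 = 0.3964
Lq = ρ²/(1−ρ) = 0.1572/0.6036 = 0.2604

Final: 0.2604


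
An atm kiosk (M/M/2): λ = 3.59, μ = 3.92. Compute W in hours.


a = 0.9158; ρ = 0.4579; P₀ = 0.371829
Lq = P₀·a^c·ρ/(c!(1−ρ)²) = 0.24298
Wq = Lq/λ = 0.24298/3.59 = 0.06768 hr
W = Wq + 1/μ = 0.06768 + 0.25510 = 0.32278 hr

Final: 0.32278 hr


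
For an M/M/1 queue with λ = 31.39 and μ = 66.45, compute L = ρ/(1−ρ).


ρ = λ/μ = 31.39/66.45 = 0.4724
L = ρ/(1−ρ) = 0.4724/(1 − 0.4724) = 0.4724/0.5276 = 0.8953

Final: 0.8953


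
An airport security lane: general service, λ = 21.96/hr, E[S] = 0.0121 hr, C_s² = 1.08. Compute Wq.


ρ = λ·E[S] = 21.96·0.0121 = 0.2657
E[S²] = E[S]²(1+C_s²) = 0.0121²·(1+1.08) = 0.0003045
Wq = λ·E[S²]/(2(1−ρ)) = 21.96·0.0003045/(2·0.7343) = 0.004554 hr

Final: 0.004554 hr


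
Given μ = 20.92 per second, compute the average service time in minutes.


Mean service time = 1/μ = 1/20.92 second = 0.04780 second
In minutes: 0.04780 × 0.0166667 = 0.0007967 min

Final: 0.0007967 min


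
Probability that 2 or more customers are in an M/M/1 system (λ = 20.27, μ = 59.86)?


ρ = 20.27/59.86 = 0.3386
P(N ≥ n) = ρ^n = 0.3386^2 = 0.114666

Final: 0.114666


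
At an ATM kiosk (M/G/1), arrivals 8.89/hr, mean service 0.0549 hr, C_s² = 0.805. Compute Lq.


ρ = λ·E[S] = 8.89·0.0549 = 0.4881
Lq = ρ²(1+C_s²)/(2(1−ρ)) = 0.2382·(1+0.805)/(2·0.5119)
= 0.2382·1.8050/1.0239 = 0.41993

Final: 0.41993


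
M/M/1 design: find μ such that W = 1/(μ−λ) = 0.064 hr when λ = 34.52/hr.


W = 1/(μ−λ) ⇒ μ − λ = 1/W = 1/0.064 = 15.6250
μ = λ + 1/W = 34.52 + 15.6250 = 50.1450 per hr

Final: 50.1450 /hr


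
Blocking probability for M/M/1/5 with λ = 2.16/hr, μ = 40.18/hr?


ρ = λ/μ = 2.16/40.18 = 0.05376
P_K = (1−ρ)ρ^K/(1−ρ^(K+1)) = (0.9462·0.0000004490)/(1 − 0.00000002414)
= 0.0000004248/1.000000 = 0.0000004248

Final: 0.0000004248


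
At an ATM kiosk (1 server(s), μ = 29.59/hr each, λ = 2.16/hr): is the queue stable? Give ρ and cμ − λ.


Total capacity cμ = 1·29.59 = 29.59/hr
ρ = λ/(cμ) = 2.16/29.59 = 0.07300
Stable ⇔ ρ < 1: YES
Spare capacity = cμ − λ = 29.59 − 2.16 = 27.43/hr

Final: ρ = 0.07300; stable; margin = 27.43/hr


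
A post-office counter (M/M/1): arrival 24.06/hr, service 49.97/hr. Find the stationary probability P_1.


ρ = 24.06/49.97 = 0.4815
P_n = (1−ρ)·ρ^n = (1 − 0.4815)·0.4815^1 = 0.5185·0.481489 = 0.249657

Final: 0.249657


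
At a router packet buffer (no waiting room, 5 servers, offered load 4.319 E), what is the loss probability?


B(c,a) = (a^c/c!) / Σ_{k=0}^{c} a^k/k!
a^5/5! = 12.523761
Σ terms (k=0..5): 1.00000 + 4.31900 + 9.32688 + 13.42760 + 14.49845 + 12.52376 = 55.095691
B = 12.523761/55.095691 = 0.227309

Final: 0.227309


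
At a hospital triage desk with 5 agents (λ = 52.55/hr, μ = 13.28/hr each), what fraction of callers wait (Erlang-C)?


a = λ/μ = 3.9571; ρ = a/5 = 0.7914
P₀ = 0.013871 (from M/M/c formula)
C(c,a) = [a^c/(c!(1−ρ))]·P₀ = [970.22671/(120·0.2086)]·0.013871
= 38.76237·0.013871 = 0.537681

Final: 0.537681


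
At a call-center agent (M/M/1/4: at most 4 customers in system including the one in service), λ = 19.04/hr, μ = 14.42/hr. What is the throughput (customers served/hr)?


ρ = 1.3204; P_K = (1−ρ)ρ^4/(1−ρ^5) = 0.323171
λ_eff = λ(1 − P_K) = 19.04·(1 − 0.323171) = 19.04·0.676829 = 12.8868 /hr

Final: 12.8868 /hr


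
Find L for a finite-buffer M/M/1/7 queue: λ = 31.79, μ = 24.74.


ρ = 31.79/24.74 = 1.2850
L = ρ[1 − (K+1)ρ^K + Kρ^(K+1)] / [(1−ρ)(1−ρ^(K+1))]
Numerator: 1.2850·(1 − 8·5.784100 + 7·7.432359) = 8.678268
Denominator: (-0.2850)·(-6.432359) = 1.832988
L = 8.678268/1.832988 = 4.7345

Final: 4.7345


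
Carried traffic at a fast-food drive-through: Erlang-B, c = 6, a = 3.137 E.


B(6,3.137) = 0.059911 (Erlang-B)
Carried load = a(1 − B) = 3.137·(1 − 0.059911) = 3.137·0.940089 = 2.9491 E

Final: 2.9491 Erlangs


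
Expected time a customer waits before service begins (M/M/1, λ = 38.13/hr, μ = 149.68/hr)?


ρ = 38.13/149.68 = 0.2547
Wq = ρ/(μ−λ) = 0.2547/(149.68 − 38.13) = 0.2547/111.55 = 0.002284 hr

Final: 0.002284 hr


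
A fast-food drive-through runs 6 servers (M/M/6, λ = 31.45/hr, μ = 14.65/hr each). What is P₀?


a = λ/μ = 31.45/14.65 = 2.1468; ρ = a/c = 0.3578
Σ_{k=0}^{5} a^k/k! (terms k=0..5) = 1.00000 + 2.14676 + 2.30428 + 1.64891 + 0.88495 + 0.37996 = 8.36487
Tail: a^6/(6!(1−ρ)) = 97.88094/(720·0.6422) = 0.21169
P₀ = 1/(8.36487 + 0.21169) = 1/8.57655 = 0.116597

Final: 0.116597


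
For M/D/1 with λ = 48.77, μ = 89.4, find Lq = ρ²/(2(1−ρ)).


ρ = 48.77/89.4 = 0.5455
M/D/1: Lq = ρ²/(2(1−ρ)) = 0.2976/(2·0.4545) = 0.32741

Final: 0.32741


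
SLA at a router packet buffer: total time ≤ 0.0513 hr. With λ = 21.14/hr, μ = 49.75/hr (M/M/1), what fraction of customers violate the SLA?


W ~ Exponential(μ−λ) for M/M/1.
μ − λ = 49.75 − 21.14 = 28.6100
P(W > t) = e^{−(μ−λ)t} = e^{−1.4677} = 0.230457

Final: 0.230457


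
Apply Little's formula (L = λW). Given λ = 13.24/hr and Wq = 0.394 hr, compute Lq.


Lq = λWq = 13.24·0.394 = 5.2166

Final: 5.2166


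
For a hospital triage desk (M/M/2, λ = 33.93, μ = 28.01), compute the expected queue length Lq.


a = λ/μ = 1.2114; ρ = a/2 = 0.6057
P₀ = 0.245581
Lq = P₀·a^c·ρ / (c!·(1−ρ)²) = 0.245581·1.46738·0.6057/(2·0.15549)
= 0.70185

Final: 0.70185


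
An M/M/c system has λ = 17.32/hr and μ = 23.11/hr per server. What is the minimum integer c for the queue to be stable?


Stability requires cμ > λ ⇔ c > λ/μ.
λ/μ = 17.32/23.11 = 0.7495
Minimum integer c = ⌊0.7495⌋ + 1 = 1
Check: 1·23.11 = 23.11 > 17.32, while 0·23.11 = 0.00 ≤ 17.32

Final: 1 servers


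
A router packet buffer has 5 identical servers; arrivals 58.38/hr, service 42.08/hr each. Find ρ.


ρ = λ/(cμ) = 58.38/(5·42.08) = 58.38/210.40 = 0.2775

Final: 0.2775


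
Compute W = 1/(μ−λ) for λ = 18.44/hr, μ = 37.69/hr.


W = 1/(μ−λ) = 1/(37.69 − 18.44) = 1/19.25 = 0.05195 hr

Final: 0.05195 hr


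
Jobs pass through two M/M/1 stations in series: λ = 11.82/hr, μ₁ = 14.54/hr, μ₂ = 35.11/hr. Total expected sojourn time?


Each node sees arrival rate λ = 11.82/hr (tandem ⇒ throughput preserved).
W₁ = 1/(μ₁−λ) = 1/(14.54−11.82) = 0.36765 hr
W₂ = 1/(μ₂−λ) = 1/(35.11−11.82) = 0.04294 hr
W_total = W₁ + W₂ = 0.36765 + 0.04294 = 0.41058 hr

Final: 0.41058 hr


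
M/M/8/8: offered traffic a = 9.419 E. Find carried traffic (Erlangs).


B(8,9.419) = 0.310328 (Erlang-B)
Carried load = a(1 − B) = 9.419·(1 − 0.310328) = 9.419·0.689672 = 6.4960 E

Final: 6.4960 Erlangs


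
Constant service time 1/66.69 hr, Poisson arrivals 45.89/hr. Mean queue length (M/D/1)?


ρ = 45.89/66.69 = 0.6881
M/D/1: Lq = ρ²/(2(1−ρ)) = 0.4735/(2·0.3119) = 0.75907

Final: 0.75907


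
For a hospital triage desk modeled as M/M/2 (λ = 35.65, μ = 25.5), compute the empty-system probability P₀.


a = λ/μ = 35.65/25.5 = 1.3980; ρ = a/c = 0.6990
Σ_{k=0}^{1} a^k/k! (terms k=0..1) = 1.00000 + 1.39804 = 2.39804
Tail: a^2/(2!(1−ρ)) = 1.95451/(2·0.3010) = 3.24691
P₀ = 1/(2.39804 + 3.24691) = 1/5.64495 = 0.177149

Final: 0.177149


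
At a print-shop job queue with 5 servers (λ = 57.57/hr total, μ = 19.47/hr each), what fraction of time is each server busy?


ρ = λ/(cμ) = 57.57/(5·19.47) = 57.57/97.35 = 0.5914

Final: 0.5914


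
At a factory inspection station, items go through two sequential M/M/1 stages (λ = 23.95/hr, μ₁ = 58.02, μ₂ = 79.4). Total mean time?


Each node sees arrival rate λ = 23.95/hr (tandem ⇒ throughput preserved).
W₁ = 1/(μ₁−λ) = 1/(58.02−23.95) = 0.02935 hr
W₂ = 1/(μ₂−λ) = 1/(79.4−23.95) = 0.01803 hr
W_total = W₁ + W₂ = 0.02935 + 0.01803 = 0.04739 hr

Final: 0.04739 hr


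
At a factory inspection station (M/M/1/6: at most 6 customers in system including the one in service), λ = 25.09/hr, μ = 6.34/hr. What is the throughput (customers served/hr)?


ρ = 3.9574; P_K = (1−ρ)ρ^6/(1−ρ^7) = 0.747359
λ_eff = λ(1 − P_K) = 25.09·(1 − 0.747359) = 25.09·0.252641 = 6.3388 /hr

Final: 6.3388 /hr


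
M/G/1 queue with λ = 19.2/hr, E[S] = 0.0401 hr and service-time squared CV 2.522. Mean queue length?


ρ = λ·E[S] = 19.2·0.0401 = 0.7699
Lq = ρ²(1+C_s²)/(2(1−ρ)) = 0.5928·(1+2.522)/(2·0.2301)
= 0.5928·3.5220/0.4602 = 4.53703

Final: 4.53703


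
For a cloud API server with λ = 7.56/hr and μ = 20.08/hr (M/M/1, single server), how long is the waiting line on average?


ρ = 7.56/20.08 = 0.3765
Lq = ρ²/(1−ρ) = 0.1417/0.6235 = 0.2273

Final: 0.2273


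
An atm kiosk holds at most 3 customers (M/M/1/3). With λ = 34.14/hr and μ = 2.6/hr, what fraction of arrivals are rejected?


ρ = λ/μ = 34.14/2.6 = 13.1308
P_K = (1−ρ)ρ^K/(1−ρ^(K+1)) = (-12.1308·2263.969159)/(1 − 29727.656576)
= -27463.687417/-29726.656576 = 0.923874

Final: 0.923874


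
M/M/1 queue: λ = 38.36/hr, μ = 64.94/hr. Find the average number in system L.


ρ = λ/μ = 38.36/64.94 = 0.5907
L = ρ/(1−ρ) = 0.5907/(1 − 0.5907) = 0.5907/0.4093 = 1.4432

Final: 1.4432


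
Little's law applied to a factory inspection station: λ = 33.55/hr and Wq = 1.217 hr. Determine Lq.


Lq = λWq = 33.55·1.217 = 40.8304

Final: 40.8304


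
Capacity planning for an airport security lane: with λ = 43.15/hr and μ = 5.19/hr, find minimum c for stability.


Stability requires cμ > λ ⇔ c > λ/μ.
λ/μ = 43.15/5.19 = 8.3141
Minimum integer c = ⌊8.3141⌋ + 1 = 9
Check: 9·5.19 = 46.71 > 43.15, while 8·5.19 = 41.52 ≤ 43.15

Final: 9 servers


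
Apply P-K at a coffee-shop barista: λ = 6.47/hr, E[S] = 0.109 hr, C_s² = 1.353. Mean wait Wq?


ρ = λ·E[S] = 6.47·0.109 = 0.7052
E[S²] = E[S]²(1+C_s²) = 0.109²·(1+1.353) = 0.027956
Wq = λ·E[S²]/(2(1−ρ)) = 6.47·0.027956/(2·0.2948) = 0.30681 hr

Final: 0.30681 hr


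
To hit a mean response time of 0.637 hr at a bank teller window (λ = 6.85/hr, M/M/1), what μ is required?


W = 1/(μ−λ) ⇒ μ − λ = 1/W = 1/0.637 = 1.5699
μ = λ + 1/W = 6.85 + 1.5699 = 8.4199 per hr

Final: 8.4199 /hr


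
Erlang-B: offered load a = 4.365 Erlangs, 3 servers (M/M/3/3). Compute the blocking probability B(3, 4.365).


B(c,a) = (a^c/c!) / Σ_{k=0}^{c} a^k/k!
a^3/3! = 13.861221
Σ terms (k=0..3): 1.00000 + 4.36500 + 9.52661 + 13.86122 = 28.752834
B = 13.861221/28.752834 = 0.482082

Final: 0.482082


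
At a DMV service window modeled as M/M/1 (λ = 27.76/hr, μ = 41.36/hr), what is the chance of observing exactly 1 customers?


ρ = 27.76/41.36 = 0.6712
P_n = (1−ρ)·ρ^n = (1 − 0.6712)·0.6712^1 = 0.3288·0.671180 = 0.220697

Final: 0.220697


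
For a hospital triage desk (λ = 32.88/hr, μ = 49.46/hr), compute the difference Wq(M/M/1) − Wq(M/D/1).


ρ = 32.88/49.46 = 0.6648
Wq(M/M/1) = ρ/(μ−λ) = 0.6648/16.58 = 0.04010 hr
Wq(M/D/1) = ρ/(2(μ−λ)) = 0.02005 hr
Savings = 0.04010 − 0.02005 = 0.02005 hr

Final: 0.02005 hr


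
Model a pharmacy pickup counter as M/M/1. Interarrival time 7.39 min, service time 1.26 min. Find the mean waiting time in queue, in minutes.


λ = 60/7.39 = 8.1191 /hr
μ = 60/1.26 = 47.6190 /hr
ρ = λ/μ = 8.1191/47.6190 = 0.1705
Wq = ρ/(μ−λ) = 0.1705/(47.6190−8.1191) = 0.004316 hr
In minutes: 0.004316·60 = 0.2590 min

Final: 0.2590 min


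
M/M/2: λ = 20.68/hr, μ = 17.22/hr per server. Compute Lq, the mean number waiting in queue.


a = λ/μ = 1.2009; ρ = a/2 = 0.6005
P₀ = 0.249637
Lq = P₀·a^c·ρ / (c!·(1−ρ)²) = 0.249637·1.44223·0.6005/(2·0.15963)
= 0.67716

Final: 0.67716


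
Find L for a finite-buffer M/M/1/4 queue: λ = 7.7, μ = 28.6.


ρ = 7.7/28.6 = 0.2692
L = ρ[1 − (K+1)ρ^K + Kρ^(K+1)] / [(1−ρ)(1−ρ^(K+1))]
Numerator: 0.2692·(1 − 5·0.005254 + 4·0.001415) = 0.263681
Denominator: (0.7308)·(0.998585) = 0.729736
L = 0.263681/0.729736 = 0.3613

Final: 0.3613


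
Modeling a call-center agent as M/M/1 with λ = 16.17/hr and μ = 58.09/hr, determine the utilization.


ρ = λ/μ = 16.17/58.09 = 0.2784

Final: 0.2784


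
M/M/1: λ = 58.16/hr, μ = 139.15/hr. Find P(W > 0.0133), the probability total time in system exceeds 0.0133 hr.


W ~ Exponential(μ−λ) for M/M/1.
μ − λ = 139.15 − 58.16 = 80.9900
P(W > t) = e^{−(μ−λ)t} = e^{−1.0772} = 0.340559

Final: 0.340559


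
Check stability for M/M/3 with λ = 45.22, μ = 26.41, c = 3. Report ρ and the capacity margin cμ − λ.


Total capacity cμ = 3·26.41 = 79.23/hr
ρ = λ/(cμ) = 45.22/79.23 = 0.5707
Stable ⇔ ρ < 1: YES
Spare capacity = cμ − λ = 79.23 − 45.22 = 34.01/hr

Final: ρ = 0.5707; stable; margin = 34.01/hr


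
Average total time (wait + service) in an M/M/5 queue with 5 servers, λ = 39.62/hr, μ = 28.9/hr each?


a = 1.3709; ρ = 0.2742; P₀ = 0.253622
Lq = P₀·a^c·ρ/(c!(1−ρ)²) = 0.005327
Wq = Lq/λ = 0.005327/39.62 = 0.0001345 hr
W = Wq + 1/μ = 0.0001345 + 0.03460 = 0.03474 hr

Final: 0.03474 hr


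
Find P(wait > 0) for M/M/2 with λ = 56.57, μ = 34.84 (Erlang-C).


a = λ/μ = 1.6237; ρ = a/2 = 0.8119
P₀ = 0.103842 (from M/M/c formula)
C(c,a) = [a^c/(c!(1−ρ))]·P₀ = [2.63643/(2·0.1881)]·0.103842
= 7.00635·0.103842 = 0.727550

Final: 0.727550


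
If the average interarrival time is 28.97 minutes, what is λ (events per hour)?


λ = 1/(interarrival time) in consistent units.
1 hour = 60 min, so λ = 60/28.97 = 2.0711 per hour

Final: 2.0711 /hr


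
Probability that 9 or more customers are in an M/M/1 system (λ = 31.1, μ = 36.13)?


ρ = 31.1/36.13 = 0.8608
P(N ≥ n) = ρ^n = 0.8608^9 = 0.259437

Final: 0.259437


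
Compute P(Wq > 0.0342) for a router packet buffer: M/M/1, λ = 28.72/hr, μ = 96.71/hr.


ρ = 28.72/96.71 = 0.2970
P(Wq > t) = ρ·e^{−(μ−λ)t} = 0.2970·e^{−2.3253}
= 0.2970·0.097758 = 0.029031

Final: 0.029031


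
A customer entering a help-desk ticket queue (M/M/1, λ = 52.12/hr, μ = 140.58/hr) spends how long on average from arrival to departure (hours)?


W = 1/(μ−λ) = 1/(140.58 − 52.12) = 1/88.46 = 0.01130 hr

Final: 0.01130 hr


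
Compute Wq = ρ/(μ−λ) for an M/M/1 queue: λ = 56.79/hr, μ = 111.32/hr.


ρ = 56.79/111.32 = 0.5102
Wq = ρ/(μ−λ) = 0.5102/(111.32 − 56.79) = 0.5102/54.53 = 0.009355 hr

Final: 0.009355 hr


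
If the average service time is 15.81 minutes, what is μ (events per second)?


μ = 1/(service time) in consistent units.
1 second = 0.0166667 min, so μ = 0.0166667/15.81 = 0.001054 per second

Final: 0.001054 /sec


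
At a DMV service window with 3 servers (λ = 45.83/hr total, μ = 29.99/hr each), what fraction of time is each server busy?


ρ = λ/(cμ) = 45.83/(3·29.99) = 45.83/89.97 = 0.5094

Final: 0.5094


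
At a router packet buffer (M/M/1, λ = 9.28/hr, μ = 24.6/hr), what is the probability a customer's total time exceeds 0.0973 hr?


W ~ Exponential(μ−λ) for M/M/1.
μ − λ = 24.6 − 9.28 = 15.3200
P(W > t) = e^{−(μ−λ)t} = e^{−1.4906} = 0.225229

Final: 0.225229


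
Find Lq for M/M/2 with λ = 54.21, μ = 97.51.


a = λ/μ = 0.5559; ρ = a/2 = 0.2780
P₀ = 0.564980
Lq = P₀·a^c·ρ / (c!·(1−ρ)²) = 0.564980·0.30907·0.2780/(2·0.52133)
= 0.04655

Final: 0.04655


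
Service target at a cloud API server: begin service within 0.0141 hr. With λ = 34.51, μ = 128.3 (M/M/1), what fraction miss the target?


ρ = 34.51/128.3 = 0.2690
P(Wq > t) = ρ·e^{−(μ−λ)t} = 0.2690·e^{−1.3224}
= 0.2690·0.266485 = 0.071679

Final: 0.071679


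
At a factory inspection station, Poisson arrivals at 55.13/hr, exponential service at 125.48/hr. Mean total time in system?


W = 1/(μ−λ) = 1/(125.48 − 55.13) = 1/70.35 = 0.01421 hr

Final: 0.01421 hr


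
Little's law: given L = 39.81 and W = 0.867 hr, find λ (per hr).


λ = L/W = 39.81/0.867 = 45.9170 /hr

Final: 45.9170 /hr


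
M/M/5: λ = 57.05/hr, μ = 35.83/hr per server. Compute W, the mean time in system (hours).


a = 1.5922; ρ = 0.3184; P₀ = 0.203022
Lq = P₀·a^c·ρ/(c!(1−ρ)²) = 0.01187
Wq = Lq/λ = 0.01187/57.05 = 0.0002081 hr
W = Wq + 1/μ = 0.0002081 + 0.02791 = 0.02812 hr

Final: 0.02812 hr


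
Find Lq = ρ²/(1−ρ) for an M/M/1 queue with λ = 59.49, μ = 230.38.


ρ = 59.49/230.38 = 0.2582
Lq = ρ²/(1−ρ) = 0.06668/0.7418 = 0.08989

Final: 0.08989


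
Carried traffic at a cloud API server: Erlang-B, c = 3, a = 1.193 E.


B(3,1.193) = 0.088778 (Erlang-B)
Carried load = a(1 − B) = 1.193·(1 − 0.088778) = 1.193·0.911222 = 1.0871 E

Final: 1.0871 Erlangs


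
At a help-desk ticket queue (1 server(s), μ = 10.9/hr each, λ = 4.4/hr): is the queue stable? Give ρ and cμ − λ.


Total capacity cμ = 1·10.9 = 10.90/hr
ρ = λ/(cμ) = 4.4/10.90 = 0.4037
Stable ⇔ ρ < 1: YES
Spare capacity = cμ − λ = 10.90 − 4.4 = 6.50/hr

Final: ρ = 0.4037; stable; margin = 6.50/hr


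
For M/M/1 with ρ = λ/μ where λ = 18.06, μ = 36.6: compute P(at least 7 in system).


ρ = 18.06/36.6 = 0.4934
P(N ≥ n) = ρ^n = 0.4934^7 = 0.007123

Final: 0.007123


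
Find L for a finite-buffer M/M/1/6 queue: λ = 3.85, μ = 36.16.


ρ = 3.85/36.16 = 0.1065
L = ρ[1 − (K+1)ρ^K + Kρ^(K+1)] / [(1−ρ)(1−ρ^(K+1))]
Numerator: 0.1065·(1 − 7·0.000001457 + 6·0.0000001551) = 0.106470
Denominator: (0.8935)·(1.000000) = 0.893529
L = 0.106470/0.893529 = 0.1192

Final: 0.1192


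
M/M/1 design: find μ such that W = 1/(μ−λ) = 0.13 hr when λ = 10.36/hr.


W = 1/(μ−λ) ⇒ μ − λ = 1/W = 1/0.13 = 7.6923
μ = λ + 1/W = 10.36 + 7.6923 = 18.0523 per hr

Final: 18.0523 /hr


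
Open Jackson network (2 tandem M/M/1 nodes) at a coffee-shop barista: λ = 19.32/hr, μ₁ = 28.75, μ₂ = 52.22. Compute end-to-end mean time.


Each node sees arrival rate λ = 19.32/hr (tandem ⇒ throughput preserved).
W₁ = 1/(μ₁−λ) = 1/(28.75−19.32) = 0.10604 hr
W₂ = 1/(μ₂−λ) = 1/(52.22−19.32) = 0.03040 hr
W_total = W₁ + W₂ = 0.10604 + 0.03040 = 0.13644 hr

Final: 0.13644 hr


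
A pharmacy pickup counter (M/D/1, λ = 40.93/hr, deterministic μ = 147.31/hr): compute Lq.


ρ = 40.93/147.31 = 0.2778
M/D/1: Lq = ρ²/(2(1−ρ)) = 0.07720/(2·0.7222) = 0.05345

Final: 0.05345


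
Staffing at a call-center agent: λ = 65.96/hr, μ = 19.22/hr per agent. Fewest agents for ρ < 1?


Stability requires cμ > λ ⇔ c > λ/μ.
λ/μ = 65.96/19.22 = 3.4318
Minimum integer c = ⌊3.4318⌋ + 1 = 4
Check: 4·19.22 = 76.88 > 65.96, while 3·19.22 = 57.66 ≤ 65.96

Final: 4 servers


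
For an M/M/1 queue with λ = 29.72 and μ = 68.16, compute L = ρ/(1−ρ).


ρ = λ/μ = 29.72/68.16 = 0.4360
L = ρ/(1−ρ) = 0.4360/(1 − 0.4360) = 0.4360/0.5640 = 0.7732

Final: 0.7732


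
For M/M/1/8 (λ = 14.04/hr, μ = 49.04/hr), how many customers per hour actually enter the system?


ρ = 0.2863; P_K = (1−ρ)ρ^8/(1−ρ^9) = 0.00003221
λ_eff = λ(1 − P_K) = 14.04·(1 − 0.00003221) = 14.04·0.999968 = 14.0395 /hr

Final: 14.0395 /hr


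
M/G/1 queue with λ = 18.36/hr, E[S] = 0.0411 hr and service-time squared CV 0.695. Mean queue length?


ρ = λ·E[S] = 18.36·0.0411 = 0.7546
Lq = ρ²(1+C_s²)/(2(1−ρ)) = 0.5694·(1+0.695)/(2·0.2454)
= 0.5694·1.6950/0.4908 = 1.96647

Final: 1.96647


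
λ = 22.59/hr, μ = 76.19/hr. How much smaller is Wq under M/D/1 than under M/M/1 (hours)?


ρ = 22.59/76.19 = 0.2965
Wq(M/M/1) = ρ/(μ−λ) = 0.2965/53.60 = 0.005532 hr
Wq(M/D/1) = ρ/(2(μ−λ)) = 0.002766 hr
Savings = 0.005532 − 0.002766 = 0.002766 hr

Final: 0.002766 hr


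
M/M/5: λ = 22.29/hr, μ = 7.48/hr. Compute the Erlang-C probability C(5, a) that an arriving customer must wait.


a = λ/μ = 2.9799; ρ = a/5 = 0.5960
P₀ = 0.047703 (from M/M/c formula)
C(c,a) = [a^c/(c!(1−ρ))]·P₀ = [234.98620/(120·0.4040)]·0.047703
= 4.84695·0.047703 = 0.231215

Final: 0.231215


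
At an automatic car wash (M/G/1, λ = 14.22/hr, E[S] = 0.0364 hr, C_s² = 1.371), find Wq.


ρ = λ·E[S] = 14.22·0.0364 = 0.5176
E[S²] = E[S]²(1+C_s²) = 0.0364²·(1+1.371) = 0.003141
Wq = λ·E[S²]/(2(1−ρ)) = 14.22·0.003141/(2·0.4824) = 0.04630 hr

Final: 0.04630 hr


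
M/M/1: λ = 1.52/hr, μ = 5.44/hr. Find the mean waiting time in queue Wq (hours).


ρ = 1.52/5.44 = 0.2794
Wq = ρ/(μ−λ) = 0.2794/(5.44 − 1.52) = 0.2794/3.92 = 0.07128 hr

Final: 0.07128 hr


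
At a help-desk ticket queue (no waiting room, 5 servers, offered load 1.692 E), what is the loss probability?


B(c,a) = (a^c/c!) / Σ_{k=0}^{c} a^k/k!
a^5/5! = 0.115563
Σ terms (k=0..5): 1.00000 + 1.69200 + 1.43143 + 0.80733 + 0.34150 + 0.11556 = 5.387823
B = 0.115563/5.387823 = 0.021449

Final: 0.021449


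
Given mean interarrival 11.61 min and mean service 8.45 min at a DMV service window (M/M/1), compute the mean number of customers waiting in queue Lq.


λ = 60/11.61 = 5.1680 /hr
μ = 60/8.45 = 7.1006 /hr
ρ = λ/μ = 5.1680/7.1006 = 0.7278
Lq = ρ²/(1−ρ) = 0.5297/0.2722 = 1.9462

Final: 1.9462


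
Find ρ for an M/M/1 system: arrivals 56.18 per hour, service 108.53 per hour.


ρ = λ/μ = 56.18/108.53 = 0.5176

Final: 0.5176


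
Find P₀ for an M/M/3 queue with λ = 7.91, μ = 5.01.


a = λ/μ = 7.91/5.01 = 1.5788; ρ = a/c = 0.5263
Σ_{k=0}^{2} a^k/k! (terms k=0..2) = 1.00000 + 1.57884 + 1.24637 = 3.82521
Tail: a^3/(3!(1−ρ)) = 3.93565/(6·0.4737) = 1.38466
P₀ = 1/(3.82521 + 1.38466) = 1/5.20988 = 0.191943

Final: 0.191943


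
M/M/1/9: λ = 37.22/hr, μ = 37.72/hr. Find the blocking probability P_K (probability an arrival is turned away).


ρ = λ/μ = 37.22/37.72 = 0.9867
P_K = (1−ρ)ρ^K/(1−ρ^(K+1)) = (0.01326·0.886834)/(1 − 0.875078)
= 0.011755/0.124922 = 0.094103

Final: 0.094103


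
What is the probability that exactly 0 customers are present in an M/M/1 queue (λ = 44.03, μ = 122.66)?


ρ = 44.03/122.66 = 0.3590
P_n = (1−ρ)·ρ^n = (1 − 0.3590)·0.3590^0 = 0.6410·1.000000 = 0.641040

Final: 0.641040


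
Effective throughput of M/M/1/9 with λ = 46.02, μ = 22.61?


ρ = 2.0354; P_K = (1−ρ)ρ^9/(1−ρ^10) = 0.509109
λ_eff = λ(1 − P_K) = 46.02·(1 − 0.509109) = 46.02·0.490891 = 22.5908 /hr

Final: 22.5908 /hr


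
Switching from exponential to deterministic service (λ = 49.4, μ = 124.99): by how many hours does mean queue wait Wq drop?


ρ = 49.4/124.99 = 0.3952
Wq(M/M/1) = ρ/(μ−λ) = 0.3952/75.59 = 0.005229 hr
Wq(M/D/1) = ρ/(2(μ−λ)) = 0.002614 hr
Savings = 0.005229 − 0.002614 = 0.002614 hr

Final: 0.002614 hr


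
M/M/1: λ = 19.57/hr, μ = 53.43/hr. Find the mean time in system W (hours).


W = 1/(μ−λ) = 1/(53.43 − 19.57) = 1/33.86 = 0.02953 hr

Final: 0.02953 hr


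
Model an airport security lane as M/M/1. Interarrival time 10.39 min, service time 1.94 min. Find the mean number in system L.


λ = 60/10.39 = 5.7748 /hr
μ = 60/1.94 = 30.9278 /hr
ρ = λ/μ = 5.7748/30.9278 = 0.1867
L = ρ/(1−ρ) = 0.1867/0.8133 = 0.2296

Final: 0.2296


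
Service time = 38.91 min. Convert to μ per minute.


μ = 1/(service time) in consistent units.
1 minute = 1 min, so μ = 1/38.91 = 0.02570 per minute

Final: 0.02570 /min


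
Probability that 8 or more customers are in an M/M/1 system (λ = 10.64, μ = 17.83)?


ρ = 10.64/17.83 = 0.5967
P(N ≥ n) = ρ^n = 0.5967^8 = 0.016081

Final: 0.016081


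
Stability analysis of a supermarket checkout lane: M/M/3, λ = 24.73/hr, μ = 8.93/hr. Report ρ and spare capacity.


Total capacity cμ = 3·8.93 = 26.79/hr
ρ = λ/(cμ) = 24.73/26.79 = 0.9231
Stable ⇔ ρ < 1: YES
Spare capacity = cμ − λ = 26.79 − 24.73 = 2.06/hr

Final: ρ = 0.9231; stable; margin = 2.06/hr


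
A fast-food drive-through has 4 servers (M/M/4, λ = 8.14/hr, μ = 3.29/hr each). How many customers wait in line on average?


a = λ/μ = 2.4742; ρ = a/4 = 0.6185
P₀ = 0.076032
Lq = P₀·a^c·ρ / (c!·(1−ρ)²) = 0.076032·37.47262·0.6185/(24·0.14551)
= 0.50463

Final: 0.50463
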